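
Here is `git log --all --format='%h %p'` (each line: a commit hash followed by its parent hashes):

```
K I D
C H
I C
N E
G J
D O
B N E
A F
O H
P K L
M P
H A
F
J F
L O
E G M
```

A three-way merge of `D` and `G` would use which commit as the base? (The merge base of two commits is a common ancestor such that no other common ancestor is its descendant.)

Ancestors of D: {A, D, F, H, O}.
Ancestors of G: {F, G, J}.
Common ancestors: {F}.
The only common ancestor is F, so it is the merge base.

F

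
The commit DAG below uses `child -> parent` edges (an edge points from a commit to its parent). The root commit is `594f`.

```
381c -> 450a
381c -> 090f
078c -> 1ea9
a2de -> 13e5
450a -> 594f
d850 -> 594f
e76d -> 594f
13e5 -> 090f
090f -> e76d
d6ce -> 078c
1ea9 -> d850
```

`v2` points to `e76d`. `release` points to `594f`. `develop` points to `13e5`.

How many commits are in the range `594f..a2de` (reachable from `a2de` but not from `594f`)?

Reachable from a2de: {090f, 13e5, 594f, a2de, e76d}.
Reachable from 594f: {594f}.
In a2de's history but not 594f's: {090f, 13e5, a2de, e76d} — 4 commits.

4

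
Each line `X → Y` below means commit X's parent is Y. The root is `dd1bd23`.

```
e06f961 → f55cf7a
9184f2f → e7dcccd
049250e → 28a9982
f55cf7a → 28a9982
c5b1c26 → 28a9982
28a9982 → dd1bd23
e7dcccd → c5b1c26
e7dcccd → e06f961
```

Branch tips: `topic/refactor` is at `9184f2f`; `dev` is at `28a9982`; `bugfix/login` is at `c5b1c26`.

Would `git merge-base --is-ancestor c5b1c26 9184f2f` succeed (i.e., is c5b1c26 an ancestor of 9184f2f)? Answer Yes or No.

Yes

Ancestors of 9184f2f (commits reachable by following parents): {28a9982, 9184f2f, c5b1c26, dd1bd23, e06f961, e7dcccd, f55cf7a}.
c5b1c26 is in that set, so it is an ancestor of 9184f2f.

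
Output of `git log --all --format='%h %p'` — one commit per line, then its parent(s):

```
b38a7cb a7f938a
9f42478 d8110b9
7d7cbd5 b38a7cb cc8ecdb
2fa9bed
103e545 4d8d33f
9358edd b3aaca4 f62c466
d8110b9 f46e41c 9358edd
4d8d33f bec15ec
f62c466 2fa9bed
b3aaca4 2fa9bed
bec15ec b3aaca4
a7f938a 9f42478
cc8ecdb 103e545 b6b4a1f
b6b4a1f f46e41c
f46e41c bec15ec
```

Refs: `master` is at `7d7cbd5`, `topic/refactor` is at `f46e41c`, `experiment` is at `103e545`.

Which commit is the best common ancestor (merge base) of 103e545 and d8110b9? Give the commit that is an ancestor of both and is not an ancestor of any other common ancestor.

Ancestors of 103e545: {103e545, 2fa9bed, 4d8d33f, b3aaca4, bec15ec}.
Ancestors of d8110b9: {2fa9bed, 9358edd, b3aaca4, bec15ec, d8110b9, f46e41c, f62c466}.
Common ancestors: {2fa9bed, b3aaca4, bec15ec}.
Among these, bec15ec is not an ancestor of any other common ancestor — it is the merge base.

bec15ec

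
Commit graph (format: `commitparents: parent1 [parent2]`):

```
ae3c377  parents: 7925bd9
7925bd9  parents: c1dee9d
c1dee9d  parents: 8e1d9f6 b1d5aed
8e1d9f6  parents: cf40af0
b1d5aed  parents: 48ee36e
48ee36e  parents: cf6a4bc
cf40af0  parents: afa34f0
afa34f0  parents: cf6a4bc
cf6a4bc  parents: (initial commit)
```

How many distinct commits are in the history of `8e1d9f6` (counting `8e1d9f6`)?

Walking parent pointers from 8e1d9f6: reachable set = {8e1d9f6, afa34f0, cf40af0, cf6a4bc}.
That is 4 commits.

4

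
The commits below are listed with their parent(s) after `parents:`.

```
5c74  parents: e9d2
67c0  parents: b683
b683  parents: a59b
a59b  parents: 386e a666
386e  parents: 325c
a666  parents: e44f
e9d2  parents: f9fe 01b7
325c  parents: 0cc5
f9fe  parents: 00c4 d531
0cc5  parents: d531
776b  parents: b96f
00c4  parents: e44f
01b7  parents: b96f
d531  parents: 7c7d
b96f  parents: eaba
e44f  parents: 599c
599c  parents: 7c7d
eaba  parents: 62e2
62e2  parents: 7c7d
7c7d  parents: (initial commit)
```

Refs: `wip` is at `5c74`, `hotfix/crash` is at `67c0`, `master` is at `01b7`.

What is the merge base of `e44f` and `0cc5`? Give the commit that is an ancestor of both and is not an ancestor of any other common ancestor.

7c7d

Ancestors of e44f: {599c, 7c7d, e44f}.
Ancestors of 0cc5: {0cc5, 7c7d, d531}.
Common ancestors: {7c7d}.
The only common ancestor is 7c7d, so it is the merge base.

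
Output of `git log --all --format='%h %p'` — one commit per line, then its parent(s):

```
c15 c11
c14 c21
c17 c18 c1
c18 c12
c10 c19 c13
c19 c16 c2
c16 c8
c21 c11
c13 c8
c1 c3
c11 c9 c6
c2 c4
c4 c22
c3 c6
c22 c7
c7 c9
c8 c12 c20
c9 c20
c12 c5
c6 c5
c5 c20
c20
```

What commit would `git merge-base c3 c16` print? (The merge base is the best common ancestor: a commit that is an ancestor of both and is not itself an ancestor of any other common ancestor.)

c5

Ancestors of c3: {c20, c3, c5, c6}.
Ancestors of c16: {c12, c16, c20, c5, c8}.
Common ancestors: {c20, c5}.
Among these, c5 is not an ancestor of any other common ancestor — it is the merge base.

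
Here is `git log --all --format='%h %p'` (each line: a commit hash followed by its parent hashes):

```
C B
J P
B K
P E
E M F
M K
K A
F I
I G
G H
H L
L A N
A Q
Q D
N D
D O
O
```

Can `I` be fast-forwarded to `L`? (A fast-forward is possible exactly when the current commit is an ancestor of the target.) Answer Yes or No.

No

A fast-forward from I to L is possible iff I is an ancestor of L.
Ancestors of L: {A, D, L, N, O, Q}.
I is not among them, so fast-forward is not possible.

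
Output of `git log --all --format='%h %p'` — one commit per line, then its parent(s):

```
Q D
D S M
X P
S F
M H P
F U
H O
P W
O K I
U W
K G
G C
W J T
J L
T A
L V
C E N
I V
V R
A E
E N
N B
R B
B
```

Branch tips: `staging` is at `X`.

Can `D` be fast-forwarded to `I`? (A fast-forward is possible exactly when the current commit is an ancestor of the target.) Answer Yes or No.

A fast-forward from D to I is possible iff D is an ancestor of I.
Ancestors of I: {B, I, R, V}.
D is not among them, so fast-forward is not possible.

No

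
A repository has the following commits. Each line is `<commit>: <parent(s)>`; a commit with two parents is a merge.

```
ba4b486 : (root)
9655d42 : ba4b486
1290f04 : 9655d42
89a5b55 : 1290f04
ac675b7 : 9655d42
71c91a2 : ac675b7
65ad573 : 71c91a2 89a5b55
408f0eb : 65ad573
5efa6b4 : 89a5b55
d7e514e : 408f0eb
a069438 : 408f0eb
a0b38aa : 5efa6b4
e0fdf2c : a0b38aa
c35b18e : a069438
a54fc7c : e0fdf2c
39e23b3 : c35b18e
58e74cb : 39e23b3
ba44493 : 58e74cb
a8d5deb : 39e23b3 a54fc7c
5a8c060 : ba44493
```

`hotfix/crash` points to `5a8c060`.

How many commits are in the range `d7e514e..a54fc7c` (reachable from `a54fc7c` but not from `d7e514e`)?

4

Reachable from a54fc7c: {1290f04, 5efa6b4, 89a5b55, 9655d42, a0b38aa, a54fc7c, ba4b486, e0fdf2c}.
Reachable from d7e514e: {1290f04, 408f0eb, 65ad573, 71c91a2, 89a5b55, 9655d42, ac675b7, ba4b486, d7e514e}.
In a54fc7c's history but not d7e514e's: {5efa6b4, a0b38aa, a54fc7c, e0fdf2c} — 4 commits.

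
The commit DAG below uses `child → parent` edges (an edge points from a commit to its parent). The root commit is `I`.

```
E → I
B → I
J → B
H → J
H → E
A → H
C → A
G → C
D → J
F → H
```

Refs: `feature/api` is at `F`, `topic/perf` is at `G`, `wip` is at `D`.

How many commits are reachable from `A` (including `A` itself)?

Walking parent pointers from A: reachable set = {A, B, E, H, I, J}.
That is 6 commits.

6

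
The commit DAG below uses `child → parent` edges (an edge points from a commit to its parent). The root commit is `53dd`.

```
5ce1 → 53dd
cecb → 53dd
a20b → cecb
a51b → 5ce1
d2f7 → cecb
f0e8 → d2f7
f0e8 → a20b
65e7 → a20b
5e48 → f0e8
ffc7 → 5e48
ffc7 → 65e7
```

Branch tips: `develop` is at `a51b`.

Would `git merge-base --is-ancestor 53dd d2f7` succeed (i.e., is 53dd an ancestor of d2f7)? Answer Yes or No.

Yes

Ancestors of d2f7 (commits reachable by following parents): {53dd, cecb, d2f7}.
53dd is in that set, so it is an ancestor of d2f7.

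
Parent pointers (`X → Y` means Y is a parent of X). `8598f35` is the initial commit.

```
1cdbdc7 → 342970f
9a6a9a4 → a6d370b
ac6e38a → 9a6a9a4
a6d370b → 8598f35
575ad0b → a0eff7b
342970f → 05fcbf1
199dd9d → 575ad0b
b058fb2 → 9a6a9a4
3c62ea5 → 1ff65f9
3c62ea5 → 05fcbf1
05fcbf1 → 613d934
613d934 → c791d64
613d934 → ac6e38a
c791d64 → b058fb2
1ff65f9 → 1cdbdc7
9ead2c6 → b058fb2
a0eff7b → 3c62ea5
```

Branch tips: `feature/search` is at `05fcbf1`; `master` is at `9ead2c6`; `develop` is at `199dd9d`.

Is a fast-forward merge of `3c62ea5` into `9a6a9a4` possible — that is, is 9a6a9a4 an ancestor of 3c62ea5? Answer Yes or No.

Yes

A fast-forward from 9a6a9a4 to 3c62ea5 is possible iff 9a6a9a4 is an ancestor of 3c62ea5.
Ancestors of 3c62ea5: {05fcbf1, 1cdbdc7, 1ff65f9, 342970f, 3c62ea5, 613d934, 8598f35, 9a6a9a4, a6d370b, ac6e38a, b058fb2, c791d64}.
9a6a9a4 is among them, so fast-forward is possible.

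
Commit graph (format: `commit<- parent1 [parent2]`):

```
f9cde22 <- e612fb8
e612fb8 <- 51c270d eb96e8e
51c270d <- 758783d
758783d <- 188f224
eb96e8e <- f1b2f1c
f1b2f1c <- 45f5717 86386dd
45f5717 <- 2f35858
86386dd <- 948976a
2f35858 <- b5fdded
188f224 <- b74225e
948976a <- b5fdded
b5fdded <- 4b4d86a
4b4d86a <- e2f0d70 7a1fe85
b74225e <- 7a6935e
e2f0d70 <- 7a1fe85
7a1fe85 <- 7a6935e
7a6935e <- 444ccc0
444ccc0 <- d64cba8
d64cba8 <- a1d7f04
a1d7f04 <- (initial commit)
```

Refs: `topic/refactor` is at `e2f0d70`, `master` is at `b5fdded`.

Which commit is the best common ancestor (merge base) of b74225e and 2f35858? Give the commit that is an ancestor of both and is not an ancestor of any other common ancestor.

Ancestors of b74225e: {444ccc0, 7a6935e, a1d7f04, b74225e, d64cba8}.
Ancestors of 2f35858: {2f35858, 444ccc0, 4b4d86a, 7a1fe85, 7a6935e, a1d7f04, b5fdded, d64cba8, e2f0d70}.
Common ancestors: {444ccc0, 7a6935e, a1d7f04, d64cba8}.
Among these, 7a6935e is not an ancestor of any other common ancestor — it is the merge base.

7a6935e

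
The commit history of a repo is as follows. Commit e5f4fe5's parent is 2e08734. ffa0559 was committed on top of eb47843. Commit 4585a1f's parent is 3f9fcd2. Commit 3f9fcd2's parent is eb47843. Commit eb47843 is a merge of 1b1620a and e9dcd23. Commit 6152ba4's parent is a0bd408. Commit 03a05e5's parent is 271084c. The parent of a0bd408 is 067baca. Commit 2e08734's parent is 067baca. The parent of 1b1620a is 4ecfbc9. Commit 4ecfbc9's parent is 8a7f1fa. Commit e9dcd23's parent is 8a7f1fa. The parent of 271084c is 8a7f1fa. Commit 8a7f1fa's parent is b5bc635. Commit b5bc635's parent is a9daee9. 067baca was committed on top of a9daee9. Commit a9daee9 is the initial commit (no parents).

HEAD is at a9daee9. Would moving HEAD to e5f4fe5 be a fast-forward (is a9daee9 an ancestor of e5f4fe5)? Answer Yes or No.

Yes

A fast-forward from a9daee9 to e5f4fe5 is possible iff a9daee9 is an ancestor of e5f4fe5.
Ancestors of e5f4fe5: {067baca, 2e08734, a9daee9, e5f4fe5}.
a9daee9 is among them, so fast-forward is possible.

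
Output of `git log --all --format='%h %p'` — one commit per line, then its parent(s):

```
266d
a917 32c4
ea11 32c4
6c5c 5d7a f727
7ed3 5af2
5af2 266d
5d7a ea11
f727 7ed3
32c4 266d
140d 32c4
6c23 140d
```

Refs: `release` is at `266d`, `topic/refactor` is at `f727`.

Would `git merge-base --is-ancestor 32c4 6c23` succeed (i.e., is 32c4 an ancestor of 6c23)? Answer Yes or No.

Yes

Ancestors of 6c23 (commits reachable by following parents): {140d, 266d, 32c4, 6c23}.
32c4 is in that set, so it is an ancestor of 6c23.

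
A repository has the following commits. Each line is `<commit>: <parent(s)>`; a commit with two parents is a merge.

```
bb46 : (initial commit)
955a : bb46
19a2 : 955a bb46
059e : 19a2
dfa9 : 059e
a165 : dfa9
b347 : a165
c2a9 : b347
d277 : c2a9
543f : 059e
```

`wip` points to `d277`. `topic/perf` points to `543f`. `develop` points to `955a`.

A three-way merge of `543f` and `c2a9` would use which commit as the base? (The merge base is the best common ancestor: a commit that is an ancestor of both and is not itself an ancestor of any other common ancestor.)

Ancestors of 543f: {059e, 19a2, 543f, 955a, bb46}.
Ancestors of c2a9: {059e, 19a2, 955a, a165, b347, bb46, c2a9, dfa9}.
Common ancestors: {059e, 19a2, 955a, bb46}.
Among these, 059e is not an ancestor of any other common ancestor — it is the merge base.

059e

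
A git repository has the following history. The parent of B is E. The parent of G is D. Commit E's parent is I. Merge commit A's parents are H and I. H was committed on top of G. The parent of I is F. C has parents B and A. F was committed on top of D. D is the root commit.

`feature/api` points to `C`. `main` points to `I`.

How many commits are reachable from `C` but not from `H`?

6

Reachable from C: {A, B, C, D, E, F, G, H, I}.
Reachable from H: {D, G, H}.
In C's history but not H's: {A, B, C, E, F, I} — 6 commits.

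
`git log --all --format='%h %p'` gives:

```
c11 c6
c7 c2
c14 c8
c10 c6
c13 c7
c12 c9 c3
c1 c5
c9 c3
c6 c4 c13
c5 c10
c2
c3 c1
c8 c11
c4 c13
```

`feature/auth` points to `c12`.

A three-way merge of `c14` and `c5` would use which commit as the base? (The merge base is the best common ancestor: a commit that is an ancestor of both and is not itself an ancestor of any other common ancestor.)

Ancestors of c14: {c11, c13, c14, c2, c4, c6, c7, c8}.
Ancestors of c5: {c10, c13, c2, c4, c5, c6, c7}.
Common ancestors: {c13, c2, c4, c6, c7}.
Among these, c6 is not an ancestor of any other common ancestor — it is the merge base.

c6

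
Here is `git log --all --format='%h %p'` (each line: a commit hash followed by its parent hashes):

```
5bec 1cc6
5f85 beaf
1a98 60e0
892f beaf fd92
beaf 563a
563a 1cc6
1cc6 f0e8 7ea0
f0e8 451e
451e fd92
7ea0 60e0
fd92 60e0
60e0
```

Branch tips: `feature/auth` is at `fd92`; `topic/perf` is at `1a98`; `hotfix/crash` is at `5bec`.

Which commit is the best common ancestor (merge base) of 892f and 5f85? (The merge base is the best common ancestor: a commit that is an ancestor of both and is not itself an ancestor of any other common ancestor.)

beaf

Ancestors of 892f: {1cc6, 451e, 563a, 60e0, 7ea0, 892f, beaf, f0e8, fd92}.
Ancestors of 5f85: {1cc6, 451e, 563a, 5f85, 60e0, 7ea0, beaf, f0e8, fd92}.
Common ancestors: {1cc6, 451e, 563a, 60e0, 7ea0, beaf, f0e8, fd92}.
Among these, beaf is not an ancestor of any other common ancestor — it is the merge base.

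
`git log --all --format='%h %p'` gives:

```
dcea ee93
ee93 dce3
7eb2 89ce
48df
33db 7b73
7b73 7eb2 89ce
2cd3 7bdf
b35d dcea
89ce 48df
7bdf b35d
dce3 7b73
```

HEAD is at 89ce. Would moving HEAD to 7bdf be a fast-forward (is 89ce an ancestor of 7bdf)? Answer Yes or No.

Yes

A fast-forward from 89ce to 7bdf is possible iff 89ce is an ancestor of 7bdf.
Ancestors of 7bdf: {48df, 7b73, 7bdf, 7eb2, 89ce, b35d, dce3, dcea, ee93}.
89ce is among them, so fast-forward is possible.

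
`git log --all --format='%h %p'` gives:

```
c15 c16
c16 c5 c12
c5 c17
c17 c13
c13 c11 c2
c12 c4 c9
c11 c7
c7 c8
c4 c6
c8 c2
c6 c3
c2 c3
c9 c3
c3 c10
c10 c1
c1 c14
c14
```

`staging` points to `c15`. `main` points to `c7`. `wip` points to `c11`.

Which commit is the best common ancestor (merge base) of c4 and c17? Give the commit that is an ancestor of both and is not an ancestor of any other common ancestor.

c3

Ancestors of c4: {c1, c10, c14, c3, c4, c6}.
Ancestors of c17: {c1, c10, c11, c13, c14, c17, c2, c3, c7, c8}.
Common ancestors: {c1, c10, c14, c3}.
Among these, c3 is not an ancestor of any other common ancestor — it is the merge base.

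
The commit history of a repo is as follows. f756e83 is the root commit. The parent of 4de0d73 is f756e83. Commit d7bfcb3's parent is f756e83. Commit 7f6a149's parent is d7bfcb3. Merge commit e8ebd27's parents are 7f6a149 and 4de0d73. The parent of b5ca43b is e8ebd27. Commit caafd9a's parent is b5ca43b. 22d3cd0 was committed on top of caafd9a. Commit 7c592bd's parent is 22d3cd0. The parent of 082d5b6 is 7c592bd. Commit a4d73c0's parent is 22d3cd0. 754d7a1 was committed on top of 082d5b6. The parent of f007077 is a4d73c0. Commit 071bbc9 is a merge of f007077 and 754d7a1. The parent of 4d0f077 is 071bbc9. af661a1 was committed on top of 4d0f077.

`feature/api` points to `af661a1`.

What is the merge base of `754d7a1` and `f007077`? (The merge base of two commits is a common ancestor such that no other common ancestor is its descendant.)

22d3cd0

Ancestors of 754d7a1: {082d5b6, 22d3cd0, 4de0d73, 754d7a1, 7c592bd, 7f6a149, b5ca43b, caafd9a, d7bfcb3, e8ebd27, f756e83}.
Ancestors of f007077: {22d3cd0, 4de0d73, 7f6a149, a4d73c0, b5ca43b, caafd9a, d7bfcb3, e8ebd27, f007077, f756e83}.
Common ancestors: {22d3cd0, 4de0d73, 7f6a149, b5ca43b, caafd9a, d7bfcb3, e8ebd27, f756e83}.
Among these, 22d3cd0 is not an ancestor of any other common ancestor — it is the merge base.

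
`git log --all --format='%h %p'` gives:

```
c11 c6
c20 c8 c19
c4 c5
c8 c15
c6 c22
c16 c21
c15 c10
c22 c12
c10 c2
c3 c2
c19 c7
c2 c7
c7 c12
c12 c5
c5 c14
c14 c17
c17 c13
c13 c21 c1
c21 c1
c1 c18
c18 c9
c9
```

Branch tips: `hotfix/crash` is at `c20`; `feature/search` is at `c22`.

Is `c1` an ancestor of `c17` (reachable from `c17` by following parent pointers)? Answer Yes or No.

Yes

Ancestors of c17 (commits reachable by following parents): {c1, c13, c17, c18, c21, c9}.
c1 is in that set, so it is an ancestor of c17.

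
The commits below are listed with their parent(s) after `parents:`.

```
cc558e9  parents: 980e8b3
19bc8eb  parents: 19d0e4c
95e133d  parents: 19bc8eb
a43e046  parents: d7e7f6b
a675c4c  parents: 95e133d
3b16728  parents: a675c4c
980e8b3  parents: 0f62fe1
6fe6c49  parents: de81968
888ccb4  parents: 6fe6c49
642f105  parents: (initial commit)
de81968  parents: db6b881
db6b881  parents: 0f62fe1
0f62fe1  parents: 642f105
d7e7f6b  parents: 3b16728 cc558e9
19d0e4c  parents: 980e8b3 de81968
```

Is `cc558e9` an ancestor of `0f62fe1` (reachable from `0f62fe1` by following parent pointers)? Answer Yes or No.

Ancestors of 0f62fe1: {0f62fe1, 642f105}.
cc558e9 is not in that set, so it is not an ancestor of 0f62fe1.

No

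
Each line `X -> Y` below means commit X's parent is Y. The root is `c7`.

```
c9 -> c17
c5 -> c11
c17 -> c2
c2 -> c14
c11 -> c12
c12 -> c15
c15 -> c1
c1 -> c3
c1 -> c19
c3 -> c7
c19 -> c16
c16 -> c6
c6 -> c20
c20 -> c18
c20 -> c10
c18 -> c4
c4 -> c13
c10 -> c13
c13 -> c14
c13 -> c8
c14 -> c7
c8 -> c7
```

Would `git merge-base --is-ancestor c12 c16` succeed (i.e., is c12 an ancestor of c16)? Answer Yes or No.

Ancestors of c16: {c10, c13, c14, c16, c18, c20, c4, c6, c7, c8}.
c12 is not in that set, so it is not an ancestor of c16.

No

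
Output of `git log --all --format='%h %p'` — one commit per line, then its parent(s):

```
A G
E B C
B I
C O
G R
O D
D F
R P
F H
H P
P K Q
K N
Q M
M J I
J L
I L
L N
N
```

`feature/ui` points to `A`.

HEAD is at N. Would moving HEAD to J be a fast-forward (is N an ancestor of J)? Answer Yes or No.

Yes

A fast-forward from N to J is possible iff N is an ancestor of J.
Ancestors of J: {J, L, N}.
N is among them, so fast-forward is possible.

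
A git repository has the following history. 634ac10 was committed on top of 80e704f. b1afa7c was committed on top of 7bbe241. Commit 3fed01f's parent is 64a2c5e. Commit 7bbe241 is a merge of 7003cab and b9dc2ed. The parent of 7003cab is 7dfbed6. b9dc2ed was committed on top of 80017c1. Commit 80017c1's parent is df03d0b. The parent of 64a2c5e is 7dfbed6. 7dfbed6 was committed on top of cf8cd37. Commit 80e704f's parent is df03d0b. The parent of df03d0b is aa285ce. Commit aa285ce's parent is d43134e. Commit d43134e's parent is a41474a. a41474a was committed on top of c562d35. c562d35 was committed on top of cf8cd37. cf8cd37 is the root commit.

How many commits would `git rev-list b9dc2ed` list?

8

Walking parent pointers from b9dc2ed: reachable set = {80017c1, a41474a, aa285ce, b9dc2ed, c562d35, cf8cd37, d43134e, df03d0b}.
That is 8 commits.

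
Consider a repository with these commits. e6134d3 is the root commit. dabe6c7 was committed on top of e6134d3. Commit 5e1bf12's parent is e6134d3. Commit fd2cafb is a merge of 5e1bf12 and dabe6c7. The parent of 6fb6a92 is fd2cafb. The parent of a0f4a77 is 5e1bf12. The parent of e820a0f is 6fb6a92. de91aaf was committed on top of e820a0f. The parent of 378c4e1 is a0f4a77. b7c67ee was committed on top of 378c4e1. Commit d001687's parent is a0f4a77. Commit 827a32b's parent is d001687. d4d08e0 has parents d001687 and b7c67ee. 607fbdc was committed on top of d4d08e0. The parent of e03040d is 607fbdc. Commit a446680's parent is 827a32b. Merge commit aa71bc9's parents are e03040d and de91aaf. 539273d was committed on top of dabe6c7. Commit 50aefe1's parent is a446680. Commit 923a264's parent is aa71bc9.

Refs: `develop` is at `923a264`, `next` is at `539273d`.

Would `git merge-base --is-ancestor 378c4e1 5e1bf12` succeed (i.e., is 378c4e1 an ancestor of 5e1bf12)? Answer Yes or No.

No

Ancestors of 5e1bf12: {5e1bf12, e6134d3}.
378c4e1 is not in that set, so it is not an ancestor of 5e1bf12.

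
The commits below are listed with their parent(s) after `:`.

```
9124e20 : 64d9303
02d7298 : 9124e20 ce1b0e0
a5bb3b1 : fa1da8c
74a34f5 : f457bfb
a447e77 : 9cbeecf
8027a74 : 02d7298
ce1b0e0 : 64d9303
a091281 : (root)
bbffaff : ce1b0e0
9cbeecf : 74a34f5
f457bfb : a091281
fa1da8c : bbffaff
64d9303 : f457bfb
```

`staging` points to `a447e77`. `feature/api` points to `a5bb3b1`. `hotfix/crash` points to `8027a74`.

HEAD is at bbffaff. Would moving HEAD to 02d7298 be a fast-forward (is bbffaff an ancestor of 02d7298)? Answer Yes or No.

No

A fast-forward from bbffaff to 02d7298 is possible iff bbffaff is an ancestor of 02d7298.
Ancestors of 02d7298: {02d7298, 64d9303, 9124e20, a091281, ce1b0e0, f457bfb}.
bbffaff is not among them, so fast-forward is not possible.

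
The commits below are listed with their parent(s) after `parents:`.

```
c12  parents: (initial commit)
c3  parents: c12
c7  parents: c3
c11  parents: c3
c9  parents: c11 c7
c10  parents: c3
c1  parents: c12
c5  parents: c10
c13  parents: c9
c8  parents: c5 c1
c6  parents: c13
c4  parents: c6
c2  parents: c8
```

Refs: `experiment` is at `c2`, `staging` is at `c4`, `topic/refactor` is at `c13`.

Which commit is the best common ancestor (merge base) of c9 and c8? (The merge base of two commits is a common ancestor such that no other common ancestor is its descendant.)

Ancestors of c9: {c11, c12, c3, c7, c9}.
Ancestors of c8: {c1, c10, c12, c3, c5, c8}.
Common ancestors: {c12, c3}.
Among these, c3 is not an ancestor of any other common ancestor — it is the merge base.

c3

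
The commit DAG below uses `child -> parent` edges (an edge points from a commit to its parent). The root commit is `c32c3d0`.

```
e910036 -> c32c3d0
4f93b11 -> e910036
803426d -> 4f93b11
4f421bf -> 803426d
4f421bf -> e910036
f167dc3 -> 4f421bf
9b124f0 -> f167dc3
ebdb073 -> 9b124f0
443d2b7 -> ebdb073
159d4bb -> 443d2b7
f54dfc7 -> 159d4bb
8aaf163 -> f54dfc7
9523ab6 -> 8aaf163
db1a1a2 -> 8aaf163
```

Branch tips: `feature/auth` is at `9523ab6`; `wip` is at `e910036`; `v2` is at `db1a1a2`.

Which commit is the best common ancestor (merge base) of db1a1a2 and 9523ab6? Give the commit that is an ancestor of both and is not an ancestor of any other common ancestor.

Ancestors of db1a1a2: {159d4bb, 443d2b7, 4f421bf, 4f93b11, 803426d, 8aaf163, 9b124f0, c32c3d0, db1a1a2, e910036, ebdb073, f167dc3, f54dfc7}.
Ancestors of 9523ab6: {159d4bb, 443d2b7, 4f421bf, 4f93b11, 803426d, 8aaf163, 9523ab6, 9b124f0, c32c3d0, e910036, ebdb073, f167dc3, f54dfc7}.
Common ancestors: {159d4bb, 443d2b7, 4f421bf, 4f93b11, 803426d, 8aaf163, 9b124f0, c32c3d0, e910036, ebdb073, f167dc3, f54dfc7}.
Among these, 8aaf163 is not an ancestor of any other common ancestor — it is the merge base.

8aaf163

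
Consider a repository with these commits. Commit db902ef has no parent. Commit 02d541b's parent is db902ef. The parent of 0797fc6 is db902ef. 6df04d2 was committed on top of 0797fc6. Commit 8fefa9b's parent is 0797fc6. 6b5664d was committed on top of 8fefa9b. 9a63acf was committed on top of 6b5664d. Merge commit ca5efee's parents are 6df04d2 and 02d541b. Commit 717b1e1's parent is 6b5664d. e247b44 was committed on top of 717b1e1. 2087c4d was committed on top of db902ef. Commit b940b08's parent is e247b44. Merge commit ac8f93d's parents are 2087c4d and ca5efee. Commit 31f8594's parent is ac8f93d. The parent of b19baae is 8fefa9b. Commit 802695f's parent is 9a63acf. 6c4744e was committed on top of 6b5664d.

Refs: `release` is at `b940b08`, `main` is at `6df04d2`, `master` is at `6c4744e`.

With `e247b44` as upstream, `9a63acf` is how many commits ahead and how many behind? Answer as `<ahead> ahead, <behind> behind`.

Reachable from 9a63acf: {0797fc6, 6b5664d, 8fefa9b, 9a63acf, db902ef}.
Reachable from e247b44: {0797fc6, 6b5664d, 717b1e1, 8fefa9b, db902ef, e247b44}.
Only in 9a63acf's history (ahead): {9a63acf} — 1.
Only in e247b44's history (behind): {717b1e1, e247b44} — 2.

1 ahead, 2 behind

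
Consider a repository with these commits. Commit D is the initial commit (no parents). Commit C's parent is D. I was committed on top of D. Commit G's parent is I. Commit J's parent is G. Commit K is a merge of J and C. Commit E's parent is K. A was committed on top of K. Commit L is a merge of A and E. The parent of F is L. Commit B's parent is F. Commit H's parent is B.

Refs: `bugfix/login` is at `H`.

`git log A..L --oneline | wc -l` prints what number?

Reachable from L: {A, C, D, E, G, I, J, K, L}.
Reachable from A: {A, C, D, G, I, J, K}.
In L's history but not A's: {E, L} — 2 commits.

2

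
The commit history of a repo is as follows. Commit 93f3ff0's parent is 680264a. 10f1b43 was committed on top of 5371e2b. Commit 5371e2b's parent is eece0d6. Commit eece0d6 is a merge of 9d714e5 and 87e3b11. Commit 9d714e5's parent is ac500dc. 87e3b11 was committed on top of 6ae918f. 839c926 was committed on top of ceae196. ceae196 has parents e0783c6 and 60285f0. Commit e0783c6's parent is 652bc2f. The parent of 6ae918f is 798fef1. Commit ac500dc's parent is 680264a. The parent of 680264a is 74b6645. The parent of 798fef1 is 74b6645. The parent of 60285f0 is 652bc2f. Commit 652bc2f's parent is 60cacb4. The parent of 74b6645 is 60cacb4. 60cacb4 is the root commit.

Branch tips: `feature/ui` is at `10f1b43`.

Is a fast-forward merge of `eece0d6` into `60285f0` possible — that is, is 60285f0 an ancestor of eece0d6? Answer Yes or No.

No

A fast-forward from 60285f0 to eece0d6 is possible iff 60285f0 is an ancestor of eece0d6.
Ancestors of eece0d6: {60cacb4, 680264a, 6ae918f, 74b6645, 798fef1, 87e3b11, 9d714e5, ac500dc, eece0d6}.
60285f0 is not among them, so fast-forward is not possible.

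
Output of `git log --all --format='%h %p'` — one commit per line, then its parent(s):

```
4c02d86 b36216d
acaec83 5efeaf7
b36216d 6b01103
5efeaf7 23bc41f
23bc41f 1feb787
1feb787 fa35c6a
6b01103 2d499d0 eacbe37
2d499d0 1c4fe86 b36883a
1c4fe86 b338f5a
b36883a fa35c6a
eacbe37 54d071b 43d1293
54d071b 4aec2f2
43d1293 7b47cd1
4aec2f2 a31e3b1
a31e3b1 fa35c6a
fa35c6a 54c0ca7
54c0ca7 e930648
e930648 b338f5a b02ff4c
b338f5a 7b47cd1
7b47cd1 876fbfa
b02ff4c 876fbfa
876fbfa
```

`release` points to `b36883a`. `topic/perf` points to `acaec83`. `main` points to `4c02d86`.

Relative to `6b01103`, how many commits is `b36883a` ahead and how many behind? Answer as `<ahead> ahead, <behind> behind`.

0 ahead, 8 behind

Reachable from b36883a: {54c0ca7, 7b47cd1, 876fbfa, b02ff4c, b338f5a, b36883a, e930648, fa35c6a}.
Reachable from 6b01103: {1c4fe86, 2d499d0, 43d1293, 4aec2f2, 54c0ca7, 54d071b, 6b01103, 7b47cd1, 876fbfa, a31e3b1, b02ff4c, b338f5a, b36883a, e930648, eacbe37, fa35c6a}.
Only in b36883a's history (ahead): {} — 0.
Only in 6b01103's history (behind): {1c4fe86, 2d499d0, 43d1293, 4aec2f2, 54d071b, 6b01103, a31e3b1, eacbe37} — 8.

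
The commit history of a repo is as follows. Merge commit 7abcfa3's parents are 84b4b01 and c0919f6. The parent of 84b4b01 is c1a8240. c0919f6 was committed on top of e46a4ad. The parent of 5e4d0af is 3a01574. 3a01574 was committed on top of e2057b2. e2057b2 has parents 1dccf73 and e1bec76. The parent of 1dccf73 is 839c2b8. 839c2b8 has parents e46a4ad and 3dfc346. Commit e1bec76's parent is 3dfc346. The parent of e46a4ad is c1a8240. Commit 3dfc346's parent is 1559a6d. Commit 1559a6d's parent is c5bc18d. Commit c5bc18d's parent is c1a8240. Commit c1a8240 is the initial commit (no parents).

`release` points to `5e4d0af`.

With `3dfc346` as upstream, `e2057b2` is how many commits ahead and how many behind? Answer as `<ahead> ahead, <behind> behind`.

Reachable from e2057b2: {1559a6d, 1dccf73, 3dfc346, 839c2b8, c1a8240, c5bc18d, e1bec76, e2057b2, e46a4ad}.
Reachable from 3dfc346: {1559a6d, 3dfc346, c1a8240, c5bc18d}.
Only in e2057b2's history (ahead): {1dccf73, 839c2b8, e1bec76, e2057b2, e46a4ad} — 5.
Only in 3dfc346's history (behind): {} — 0.

5 ahead, 0 behind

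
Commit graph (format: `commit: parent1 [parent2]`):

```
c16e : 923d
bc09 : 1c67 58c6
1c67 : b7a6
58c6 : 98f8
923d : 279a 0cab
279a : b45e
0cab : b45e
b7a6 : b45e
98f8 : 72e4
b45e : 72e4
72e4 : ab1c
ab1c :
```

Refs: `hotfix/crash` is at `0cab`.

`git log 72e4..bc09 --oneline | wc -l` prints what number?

6

Reachable from bc09: {1c67, 58c6, 72e4, 98f8, ab1c, b45e, b7a6, bc09}.
Reachable from 72e4: {72e4, ab1c}.
In bc09's history but not 72e4's: {1c67, 58c6, 98f8, b45e, b7a6, bc09} — 6 commits.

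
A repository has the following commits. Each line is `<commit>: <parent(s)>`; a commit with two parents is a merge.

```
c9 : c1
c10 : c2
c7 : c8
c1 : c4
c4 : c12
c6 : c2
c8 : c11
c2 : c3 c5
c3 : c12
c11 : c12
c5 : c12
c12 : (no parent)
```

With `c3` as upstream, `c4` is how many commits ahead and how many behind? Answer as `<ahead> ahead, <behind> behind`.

1 ahead, 1 behind

Reachable from c4: {c12, c4}.
Reachable from c3: {c12, c3}.
Only in c4's history (ahead): {c4} — 1.
Only in c3's history (behind): {c3} — 1.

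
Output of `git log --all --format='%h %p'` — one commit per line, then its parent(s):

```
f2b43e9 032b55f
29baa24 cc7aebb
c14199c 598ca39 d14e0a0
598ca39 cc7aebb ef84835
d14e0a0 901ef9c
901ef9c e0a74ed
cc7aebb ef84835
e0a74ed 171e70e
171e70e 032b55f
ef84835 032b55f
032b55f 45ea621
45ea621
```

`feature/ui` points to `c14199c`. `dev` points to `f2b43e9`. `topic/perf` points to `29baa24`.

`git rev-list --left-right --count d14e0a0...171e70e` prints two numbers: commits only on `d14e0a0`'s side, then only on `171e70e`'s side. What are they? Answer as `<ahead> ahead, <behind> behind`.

Reachable from d14e0a0: {032b55f, 171e70e, 45ea621, 901ef9c, d14e0a0, e0a74ed}.
Reachable from 171e70e: {032b55f, 171e70e, 45ea621}.
Only in d14e0a0's history (ahead): {901ef9c, d14e0a0, e0a74ed} — 3.
Only in 171e70e's history (behind): {} — 0.

3 ahead, 0 behind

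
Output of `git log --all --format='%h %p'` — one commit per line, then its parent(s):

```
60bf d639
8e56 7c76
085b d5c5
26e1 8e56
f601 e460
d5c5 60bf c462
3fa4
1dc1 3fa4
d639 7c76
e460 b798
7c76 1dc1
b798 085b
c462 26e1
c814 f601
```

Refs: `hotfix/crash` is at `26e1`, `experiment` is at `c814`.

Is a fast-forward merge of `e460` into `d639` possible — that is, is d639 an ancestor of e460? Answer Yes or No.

Yes

A fast-forward from d639 to e460 is possible iff d639 is an ancestor of e460.
Ancestors of e460: {085b, 1dc1, 26e1, 3fa4, 60bf, 7c76, 8e56, b798, c462, d5c5, d639, e460}.
d639 is among them, so fast-forward is possible.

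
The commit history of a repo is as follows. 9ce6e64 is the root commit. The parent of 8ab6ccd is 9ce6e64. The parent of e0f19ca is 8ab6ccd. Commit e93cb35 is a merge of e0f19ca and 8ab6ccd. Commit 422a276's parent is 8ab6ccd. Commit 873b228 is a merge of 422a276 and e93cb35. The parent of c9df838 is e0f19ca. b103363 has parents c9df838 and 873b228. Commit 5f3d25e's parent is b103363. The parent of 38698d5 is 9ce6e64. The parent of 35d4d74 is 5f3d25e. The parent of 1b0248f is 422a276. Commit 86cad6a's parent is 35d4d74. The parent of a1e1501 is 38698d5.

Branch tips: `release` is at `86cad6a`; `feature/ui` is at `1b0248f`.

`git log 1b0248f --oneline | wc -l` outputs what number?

Walking parent pointers from 1b0248f: reachable set = {1b0248f, 422a276, 8ab6ccd, 9ce6e64}.
That is 4 commits.

4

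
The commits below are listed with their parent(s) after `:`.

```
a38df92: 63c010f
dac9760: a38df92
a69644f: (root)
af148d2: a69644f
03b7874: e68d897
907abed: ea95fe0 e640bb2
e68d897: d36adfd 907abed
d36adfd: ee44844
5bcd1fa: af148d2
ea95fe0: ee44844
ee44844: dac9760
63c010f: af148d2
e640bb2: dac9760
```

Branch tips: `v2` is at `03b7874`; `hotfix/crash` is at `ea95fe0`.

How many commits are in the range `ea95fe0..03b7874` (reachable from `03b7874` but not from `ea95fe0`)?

Reachable from 03b7874: {03b7874, 63c010f, 907abed, a38df92, a69644f, af148d2, d36adfd, dac9760, e640bb2, e68d897, ea95fe0, ee44844}.
Reachable from ea95fe0: {63c010f, a38df92, a69644f, af148d2, dac9760, ea95fe0, ee44844}.
In 03b7874's history but not ea95fe0's: {03b7874, 907abed, d36adfd, e640bb2, e68d897} — 5 commits.

5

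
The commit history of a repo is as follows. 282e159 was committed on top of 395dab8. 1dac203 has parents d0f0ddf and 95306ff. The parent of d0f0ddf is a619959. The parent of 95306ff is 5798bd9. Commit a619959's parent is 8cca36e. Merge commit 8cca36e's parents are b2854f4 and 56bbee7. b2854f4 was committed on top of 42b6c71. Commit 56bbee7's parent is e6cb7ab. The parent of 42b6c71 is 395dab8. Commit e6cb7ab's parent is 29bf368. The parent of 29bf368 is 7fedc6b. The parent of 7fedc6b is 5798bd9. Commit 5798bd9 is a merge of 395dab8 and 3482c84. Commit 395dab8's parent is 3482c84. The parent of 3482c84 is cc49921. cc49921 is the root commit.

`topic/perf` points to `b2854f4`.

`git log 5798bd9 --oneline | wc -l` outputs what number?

Walking parent pointers from 5798bd9: reachable set = {3482c84, 395dab8, 5798bd9, cc49921}.
That is 4 commits.

4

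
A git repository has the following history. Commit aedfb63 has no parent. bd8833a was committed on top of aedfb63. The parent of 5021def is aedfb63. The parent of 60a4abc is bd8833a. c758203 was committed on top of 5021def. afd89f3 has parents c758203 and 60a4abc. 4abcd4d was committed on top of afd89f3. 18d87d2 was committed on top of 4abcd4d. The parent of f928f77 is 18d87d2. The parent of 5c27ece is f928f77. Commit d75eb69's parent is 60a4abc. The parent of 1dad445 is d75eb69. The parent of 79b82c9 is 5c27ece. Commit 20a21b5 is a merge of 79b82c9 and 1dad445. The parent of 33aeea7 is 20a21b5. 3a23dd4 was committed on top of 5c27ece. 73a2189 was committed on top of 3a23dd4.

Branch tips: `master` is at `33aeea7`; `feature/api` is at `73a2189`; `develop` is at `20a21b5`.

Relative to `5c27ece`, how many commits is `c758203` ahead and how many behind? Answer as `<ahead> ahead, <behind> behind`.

Reachable from c758203: {5021def, aedfb63, c758203}.
Reachable from 5c27ece: {18d87d2, 4abcd4d, 5021def, 5c27ece, 60a4abc, aedfb63, afd89f3, bd8833a, c758203, f928f77}.
Only in c758203's history (ahead): {} — 0.
Only in 5c27ece's history (behind): {18d87d2, 4abcd4d, 5c27ece, 60a4abc, afd89f3, bd8833a, f928f77} — 7.

0 ahead, 7 behind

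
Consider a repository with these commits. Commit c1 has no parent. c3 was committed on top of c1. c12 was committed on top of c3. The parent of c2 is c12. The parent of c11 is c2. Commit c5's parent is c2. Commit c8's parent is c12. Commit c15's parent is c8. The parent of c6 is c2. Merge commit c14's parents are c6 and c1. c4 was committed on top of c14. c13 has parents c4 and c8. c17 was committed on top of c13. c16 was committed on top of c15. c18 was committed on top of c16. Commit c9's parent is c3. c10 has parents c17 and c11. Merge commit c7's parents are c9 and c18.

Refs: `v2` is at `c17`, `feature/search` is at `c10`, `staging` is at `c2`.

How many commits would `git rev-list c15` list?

Walking parent pointers from c15: reachable set = {c1, c12, c15, c3, c8}.
That is 5 commits.

5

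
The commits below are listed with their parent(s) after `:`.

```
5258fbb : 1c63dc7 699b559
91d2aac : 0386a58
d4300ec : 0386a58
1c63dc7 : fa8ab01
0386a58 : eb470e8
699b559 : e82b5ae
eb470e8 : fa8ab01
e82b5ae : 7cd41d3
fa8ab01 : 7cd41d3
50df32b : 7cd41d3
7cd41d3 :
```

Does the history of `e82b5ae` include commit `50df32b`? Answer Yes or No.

No

Ancestors of e82b5ae: {7cd41d3, e82b5ae}.
50df32b is not in that set, so it is not an ancestor of e82b5ae.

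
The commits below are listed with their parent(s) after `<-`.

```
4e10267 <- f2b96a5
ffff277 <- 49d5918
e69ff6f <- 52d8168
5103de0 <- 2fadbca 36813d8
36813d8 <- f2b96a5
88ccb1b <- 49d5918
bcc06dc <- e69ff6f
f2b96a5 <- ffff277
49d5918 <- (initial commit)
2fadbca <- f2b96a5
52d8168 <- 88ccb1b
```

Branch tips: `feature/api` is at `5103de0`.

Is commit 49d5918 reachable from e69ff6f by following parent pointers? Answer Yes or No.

Ancestors of e69ff6f (commits reachable by following parents): {49d5918, 52d8168, 88ccb1b, e69ff6f}.
49d5918 is in that set, so it is an ancestor of e69ff6f.

Yes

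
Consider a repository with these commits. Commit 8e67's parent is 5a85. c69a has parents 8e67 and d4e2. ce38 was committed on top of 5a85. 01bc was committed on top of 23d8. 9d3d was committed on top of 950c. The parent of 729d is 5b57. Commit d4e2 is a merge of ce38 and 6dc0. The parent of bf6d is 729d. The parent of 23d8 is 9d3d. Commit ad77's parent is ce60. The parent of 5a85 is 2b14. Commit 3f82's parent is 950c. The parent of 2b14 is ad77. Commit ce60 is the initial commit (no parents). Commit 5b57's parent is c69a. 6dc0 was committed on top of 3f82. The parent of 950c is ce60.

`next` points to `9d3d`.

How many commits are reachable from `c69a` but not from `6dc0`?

7

Reachable from c69a: {2b14, 3f82, 5a85, 6dc0, 8e67, 950c, ad77, c69a, ce38, ce60, d4e2}.
Reachable from 6dc0: {3f82, 6dc0, 950c, ce60}.
In c69a's history but not 6dc0's: {2b14, 5a85, 8e67, ad77, c69a, ce38, d4e2} — 7 commits.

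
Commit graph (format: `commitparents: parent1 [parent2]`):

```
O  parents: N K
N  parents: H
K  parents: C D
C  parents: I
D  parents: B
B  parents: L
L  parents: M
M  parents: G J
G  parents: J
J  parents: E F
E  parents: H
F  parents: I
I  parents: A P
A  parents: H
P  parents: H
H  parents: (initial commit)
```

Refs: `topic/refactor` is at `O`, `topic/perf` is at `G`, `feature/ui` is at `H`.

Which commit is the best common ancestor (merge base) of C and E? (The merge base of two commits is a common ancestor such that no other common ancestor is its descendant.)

H

Ancestors of C: {A, C, H, I, P}.
Ancestors of E: {E, H}.
Common ancestors: {H}.
The only common ancestor is H, so it is the merge base.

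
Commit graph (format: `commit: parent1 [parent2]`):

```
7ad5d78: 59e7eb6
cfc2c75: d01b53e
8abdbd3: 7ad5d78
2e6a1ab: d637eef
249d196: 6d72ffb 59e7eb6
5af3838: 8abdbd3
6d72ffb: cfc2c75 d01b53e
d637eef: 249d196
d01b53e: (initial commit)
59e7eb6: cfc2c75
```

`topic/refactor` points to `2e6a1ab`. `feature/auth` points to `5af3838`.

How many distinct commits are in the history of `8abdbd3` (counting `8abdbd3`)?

5

Walking parent pointers from 8abdbd3: reachable set = {59e7eb6, 7ad5d78, 8abdbd3, cfc2c75, d01b53e}.
That is 5 commits.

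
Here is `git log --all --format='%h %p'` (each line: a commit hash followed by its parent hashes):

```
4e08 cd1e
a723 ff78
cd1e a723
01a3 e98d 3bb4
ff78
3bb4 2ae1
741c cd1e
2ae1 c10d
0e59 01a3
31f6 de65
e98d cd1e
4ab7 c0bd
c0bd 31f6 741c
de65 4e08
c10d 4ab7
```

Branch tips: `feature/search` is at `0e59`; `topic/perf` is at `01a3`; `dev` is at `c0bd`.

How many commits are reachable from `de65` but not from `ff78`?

4

Reachable from de65: {4e08, a723, cd1e, de65, ff78}.
Reachable from ff78: {ff78}.
In de65's history but not ff78's: {4e08, a723, cd1e, de65} — 4 commits.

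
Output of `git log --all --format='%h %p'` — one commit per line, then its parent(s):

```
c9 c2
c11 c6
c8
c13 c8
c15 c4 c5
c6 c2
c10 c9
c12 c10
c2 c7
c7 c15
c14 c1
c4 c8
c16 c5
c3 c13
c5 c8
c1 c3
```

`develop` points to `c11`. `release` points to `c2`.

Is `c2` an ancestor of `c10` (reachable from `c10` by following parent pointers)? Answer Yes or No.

Ancestors of c10 (commits reachable by following parents): {c10, c15, c2, c4, c5, c7, c8, c9}.
c2 is in that set, so it is an ancestor of c10.

Yes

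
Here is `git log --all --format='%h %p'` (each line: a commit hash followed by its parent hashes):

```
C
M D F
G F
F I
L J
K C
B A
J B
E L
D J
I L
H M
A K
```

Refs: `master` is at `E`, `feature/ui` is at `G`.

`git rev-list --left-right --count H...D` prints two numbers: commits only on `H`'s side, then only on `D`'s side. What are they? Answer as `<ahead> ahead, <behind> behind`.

Reachable from H: {A, B, C, D, F, H, I, J, K, L, M}.
Reachable from D: {A, B, C, D, J, K}.
Only in H's history (ahead): {F, H, I, L, M} — 5.
Only in D's history (behind): {} — 0.

5 ahead, 0 behind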